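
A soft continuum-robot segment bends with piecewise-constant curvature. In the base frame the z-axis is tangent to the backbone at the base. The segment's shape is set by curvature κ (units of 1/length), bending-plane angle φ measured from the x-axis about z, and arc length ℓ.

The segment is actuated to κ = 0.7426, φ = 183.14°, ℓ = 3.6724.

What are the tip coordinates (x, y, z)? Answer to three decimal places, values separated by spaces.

θ = κ·ℓ = 0.7426 × 3.6724 = 2.72712 rad
ρ = (1 − cos θ)/κ = (1 − -0.91533)/0.7426 = 2.57922
z = sin θ / κ = 0.40270/0.7426 = 0.54229
x = ρ cos φ = 2.57922 × cos(183.14°) = -2.57535
y = ρ sin φ = 2.57922 × sin(183.14°) = -0.14128

-2.575 -0.141 0.542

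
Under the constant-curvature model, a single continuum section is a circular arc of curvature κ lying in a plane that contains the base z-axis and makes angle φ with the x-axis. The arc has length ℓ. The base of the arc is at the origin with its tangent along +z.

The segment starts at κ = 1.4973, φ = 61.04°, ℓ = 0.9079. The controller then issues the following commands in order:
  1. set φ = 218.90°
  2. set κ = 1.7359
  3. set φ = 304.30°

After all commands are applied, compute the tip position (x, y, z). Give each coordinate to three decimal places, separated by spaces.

0.326 -0.478 0.576

initial: κ=1.4973, φ=61.04°, ℓ=0.9079
cmd 1: set φ=218.90° → (κ,φ,ℓ)=(1.4973,218.90°,0.9079) → tip=(-0.4107,-0.3314,0.6530)
cmd 2: set κ=1.7359 → (κ,φ,ℓ)=(1.7359,218.90°,0.9079) → tip=(-0.4507,-0.3636,0.5761)
cmd 3: set φ=304.30° → (κ,φ,ℓ)=(1.7359,304.30°,0.9079) → tip=(0.3263,-0.4784,0.5761)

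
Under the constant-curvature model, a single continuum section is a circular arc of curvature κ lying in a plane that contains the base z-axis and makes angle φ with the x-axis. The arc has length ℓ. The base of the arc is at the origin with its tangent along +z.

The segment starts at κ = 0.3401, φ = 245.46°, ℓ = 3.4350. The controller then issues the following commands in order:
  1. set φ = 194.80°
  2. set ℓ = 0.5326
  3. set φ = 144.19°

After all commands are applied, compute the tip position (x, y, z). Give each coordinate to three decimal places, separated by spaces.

initial: κ=0.3401, φ=245.46°, ℓ=3.4350
cmd 1: set φ=194.80° → (κ,φ,ℓ)=(0.3401,194.80°,3.4350) → tip=(-1.7291,-0.4568,2.7053)
cmd 2: set ℓ=0.5326 → (κ,φ,ℓ)=(0.3401,194.80°,0.5326) → tip=(-0.0465,-0.0123,0.5297)
cmd 3: set φ=144.19° → (κ,φ,ℓ)=(0.3401,144.19°,0.5326) → tip=(-0.0390,0.0281,0.5297)

-0.039 0.028 0.530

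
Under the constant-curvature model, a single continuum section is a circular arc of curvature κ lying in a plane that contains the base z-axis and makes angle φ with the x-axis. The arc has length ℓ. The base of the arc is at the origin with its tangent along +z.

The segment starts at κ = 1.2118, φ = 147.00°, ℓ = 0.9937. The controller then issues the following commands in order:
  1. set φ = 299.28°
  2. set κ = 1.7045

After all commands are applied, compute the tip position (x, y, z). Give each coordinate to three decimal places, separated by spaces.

0.322 -0.574 0.582

initial: κ=1.2118, φ=147.00°, ℓ=0.9937
cmd 1: set φ=299.28° → (κ,φ,ℓ)=(1.2118,299.28°,0.9937) → tip=(0.2589,-0.4618,0.7704)
cmd 2: set κ=1.7045 → (κ,φ,ℓ)=(1.7045,299.28°,0.9937) → tip=(0.3221,-0.5745,0.5823)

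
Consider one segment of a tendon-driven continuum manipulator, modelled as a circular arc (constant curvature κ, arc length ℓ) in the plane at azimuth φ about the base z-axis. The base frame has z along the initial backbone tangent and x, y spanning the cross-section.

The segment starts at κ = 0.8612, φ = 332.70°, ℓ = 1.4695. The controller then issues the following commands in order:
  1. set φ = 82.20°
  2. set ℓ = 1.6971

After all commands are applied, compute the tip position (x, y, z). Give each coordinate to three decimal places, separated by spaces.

0.140 1.025 1.154

initial: κ=0.8612, φ=332.70°, ℓ=1.4695
cmd 1: set φ=82.20° → (κ,φ,ℓ)=(0.8612,82.20°,1.4695) → tip=(0.1102,0.8047,1.1075)
cmd 2: set ℓ=1.6971 → (κ,φ,ℓ)=(0.8612,82.20°,1.6971) → tip=(0.1404,1.0250,1.1542)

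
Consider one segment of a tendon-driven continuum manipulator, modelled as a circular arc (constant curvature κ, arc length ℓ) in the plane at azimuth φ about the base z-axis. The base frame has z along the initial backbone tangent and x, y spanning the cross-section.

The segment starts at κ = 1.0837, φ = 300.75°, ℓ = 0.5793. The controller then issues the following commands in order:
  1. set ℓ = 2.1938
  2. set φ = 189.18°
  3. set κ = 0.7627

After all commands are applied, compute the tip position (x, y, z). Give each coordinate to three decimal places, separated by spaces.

initial: κ=1.0837, φ=300.75°, ℓ=0.5793
cmd 1: set ℓ=2.1938 → (κ,φ,ℓ)=(1.0837,300.75°,2.1938) → tip=(0.8124,-1.3656,0.6385)
cmd 2: set φ=189.18° → (κ,φ,ℓ)=(1.0837,189.18°,2.1938) → tip=(-1.5686,-0.2535,0.6385)
cmd 3: set κ=0.7627 → (κ,φ,ℓ)=(0.7627,189.18°,2.1938) → tip=(-1.4267,-0.2306,1.3043)

-1.427 -0.231 1.304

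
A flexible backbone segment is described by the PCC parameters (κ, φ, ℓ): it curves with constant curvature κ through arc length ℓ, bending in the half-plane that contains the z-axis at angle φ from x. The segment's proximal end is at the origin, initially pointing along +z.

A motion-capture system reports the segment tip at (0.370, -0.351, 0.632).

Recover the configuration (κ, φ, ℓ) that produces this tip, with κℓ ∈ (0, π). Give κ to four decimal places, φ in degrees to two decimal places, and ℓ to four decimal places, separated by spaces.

ρ = √(x²+y²) = √(0.370² + -0.351²) = 0.51000
φ = atan2(y, x) mod 360° = atan2(-0.351, 0.370) = 316.5095°
|p|² = ρ² + z² = 0.51000² + 0.632² = 0.65953
κ = 2ρ / |p|² = 2×0.51000 / 0.65953 = 1.54657
θ = 2·atan2(ρ, z) = 2·atan2(0.51000, 0.632) = 1.35795 rad
ℓ = θ/κ = 1.35795/1.54657 = 0.87804

1.5466 316.51 0.8780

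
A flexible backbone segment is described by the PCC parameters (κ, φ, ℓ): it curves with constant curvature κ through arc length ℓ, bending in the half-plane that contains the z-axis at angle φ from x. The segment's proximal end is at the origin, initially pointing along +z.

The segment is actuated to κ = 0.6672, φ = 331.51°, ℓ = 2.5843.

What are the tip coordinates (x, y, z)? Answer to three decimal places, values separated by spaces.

1.519 -0.824 1.481

θ = κ·ℓ = 0.6672 × 2.5843 = 1.72424 rad
ρ = (1 − cos θ)/κ = (1 − -0.15285)/0.6672 = 1.72789
z = sin θ / κ = 0.98825/0.6672 = 1.48119
x = ρ cos φ = 1.72789 × cos(331.51°) = 1.51864
y = ρ sin φ = 1.72789 × sin(331.51°) = -0.82421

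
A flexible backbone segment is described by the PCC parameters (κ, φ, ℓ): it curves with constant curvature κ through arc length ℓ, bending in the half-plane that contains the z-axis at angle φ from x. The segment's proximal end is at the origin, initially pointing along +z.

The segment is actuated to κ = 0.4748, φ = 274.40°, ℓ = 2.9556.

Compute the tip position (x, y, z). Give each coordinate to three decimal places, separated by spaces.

θ = κ·ℓ = 0.4748 × 2.9556 = 1.40332 rad
ρ = (1 − cos θ)/κ = (1 − 0.16670)/0.4748 = 1.75506
z = sin θ / κ = 0.98601/0.4748 = 2.07668
x = ρ cos φ = 1.75506 × cos(274.40°) = 0.13465
y = ρ sin φ = 1.75506 × sin(274.40°) = -1.74989

0.135 -1.750 2.077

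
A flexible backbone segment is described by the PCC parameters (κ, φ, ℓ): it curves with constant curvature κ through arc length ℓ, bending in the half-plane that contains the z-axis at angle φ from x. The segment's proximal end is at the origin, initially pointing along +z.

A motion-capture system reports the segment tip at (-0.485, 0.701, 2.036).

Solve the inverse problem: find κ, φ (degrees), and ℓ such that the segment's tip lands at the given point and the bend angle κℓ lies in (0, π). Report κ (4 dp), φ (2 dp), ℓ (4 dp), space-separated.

ρ = √(x²+y²) = √(-0.485² + 0.701²) = 0.85242
φ = atan2(y, x) mod 360° = atan2(0.701, -0.485) = 124.6781°
|p|² = ρ² + z² = 0.85242² + 2.036² = 4.87192
κ = 2ρ / |p|² = 2×0.85242 / 4.87192 = 0.34993
θ = 2·atan2(ρ, z) = 2·atan2(0.85242, 2.036) = 0.79300 rad
ℓ = θ/κ = 0.79300/0.34993 = 2.26616

0.3499 124.68 2.2662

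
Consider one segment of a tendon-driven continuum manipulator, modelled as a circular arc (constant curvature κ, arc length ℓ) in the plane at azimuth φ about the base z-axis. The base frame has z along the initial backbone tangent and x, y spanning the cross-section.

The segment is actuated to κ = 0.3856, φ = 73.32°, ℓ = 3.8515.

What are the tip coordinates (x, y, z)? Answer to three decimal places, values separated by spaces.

θ = κ·ℓ = 0.3856 × 3.8515 = 1.48514 rad
ρ = (1 − cos θ)/κ = (1 − 0.08555)/0.3856 = 2.37149
z = sin θ / κ = 0.99633/0.3856 = 2.58385
x = ρ cos φ = 2.37149 × cos(73.32°) = 0.68068
y = ρ sin φ = 2.37149 × sin(73.32°) = 2.27170

0.681 2.272 2.584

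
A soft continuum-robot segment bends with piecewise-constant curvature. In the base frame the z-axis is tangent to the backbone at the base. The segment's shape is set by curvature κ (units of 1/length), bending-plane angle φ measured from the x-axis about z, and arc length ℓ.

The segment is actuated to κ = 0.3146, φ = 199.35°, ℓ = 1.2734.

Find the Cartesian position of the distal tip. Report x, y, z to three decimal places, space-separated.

θ = κ·ℓ = 0.3146 × 1.2734 = 0.40061 rad
ρ = (1 − cos θ)/κ = (1 − 0.92082)/0.3146 = 0.25168
z = sin θ / κ = 0.38998/0.3146 = 1.23961
x = ρ cos φ = 0.25168 × cos(199.35°) = -0.23746
y = ρ sin φ = 0.25168 × sin(199.35°) = -0.08339

-0.237 -0.083 1.240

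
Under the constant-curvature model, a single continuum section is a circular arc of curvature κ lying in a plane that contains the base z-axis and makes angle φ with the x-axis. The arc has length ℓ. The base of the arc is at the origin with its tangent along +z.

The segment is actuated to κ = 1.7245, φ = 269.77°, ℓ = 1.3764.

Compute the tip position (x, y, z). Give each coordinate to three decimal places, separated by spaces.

θ = κ·ℓ = 1.7245 × 1.3764 = 2.37360 rad
ρ = (1 − cos θ)/κ = (1 − -0.71931)/1.7245 = 0.99699
z = sin θ / κ = 0.69469/1.7245 = 0.40284
x = ρ cos φ = 0.99699 × cos(269.77°) = -0.00400
y = ρ sin φ = 0.99699 × sin(269.77°) = -0.99698

-0.004 -0.997 0.403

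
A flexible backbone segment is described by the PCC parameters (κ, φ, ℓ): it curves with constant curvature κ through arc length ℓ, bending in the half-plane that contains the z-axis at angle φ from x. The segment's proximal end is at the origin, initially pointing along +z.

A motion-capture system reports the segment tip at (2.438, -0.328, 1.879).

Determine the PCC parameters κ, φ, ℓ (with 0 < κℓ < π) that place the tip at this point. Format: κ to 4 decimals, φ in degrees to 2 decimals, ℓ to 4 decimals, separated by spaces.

ρ = √(x²+y²) = √(2.438² + -0.328²) = 2.45997
φ = atan2(y, x) mod 360° = atan2(-0.328, 2.438) = 352.3376°
|p|² = ρ² + z² = 2.45997² + 1.879² = 9.58207
κ = 2ρ / |p|² = 2×2.45997 / 9.58207 = 0.51345
θ = 2·atan2(ρ, z) = 2·atan2(2.45997, 1.879) = 1.83700 rad
ℓ = θ/κ = 1.83700/0.51345 = 3.57775

0.5135 352.34 3.5778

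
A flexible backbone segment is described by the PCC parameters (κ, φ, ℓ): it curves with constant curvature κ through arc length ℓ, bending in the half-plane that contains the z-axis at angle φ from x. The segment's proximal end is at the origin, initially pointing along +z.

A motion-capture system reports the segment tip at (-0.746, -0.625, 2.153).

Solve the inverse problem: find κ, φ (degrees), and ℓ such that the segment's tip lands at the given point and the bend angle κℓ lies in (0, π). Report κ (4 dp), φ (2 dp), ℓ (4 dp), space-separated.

0.3487 219.96 2.4352

ρ = √(x²+y²) = √(-0.746² + -0.625²) = 0.97321
φ = atan2(y, x) mod 360° = atan2(-0.625, -0.746) = 219.9563°
|p|² = ρ² + z² = 0.97321² + 2.153² = 5.58255
κ = 2ρ / |p|² = 2×0.97321 / 5.58255 = 0.34866
θ = 2·atan2(ρ, z) = 2·atan2(0.97321, 2.153) = 0.84907 rad
ℓ = θ/κ = 0.84907/0.34866 = 2.43524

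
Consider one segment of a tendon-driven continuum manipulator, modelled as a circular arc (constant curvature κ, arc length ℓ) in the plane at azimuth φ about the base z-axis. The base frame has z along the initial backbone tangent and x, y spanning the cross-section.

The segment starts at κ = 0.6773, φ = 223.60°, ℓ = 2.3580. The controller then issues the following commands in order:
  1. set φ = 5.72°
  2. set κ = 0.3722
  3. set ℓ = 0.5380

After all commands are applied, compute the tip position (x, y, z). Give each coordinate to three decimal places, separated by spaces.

0.053 0.005 0.534

initial: κ=0.6773, φ=223.60°, ℓ=2.3580
cmd 1: set φ=5.72° → (κ,φ,ℓ)=(0.6773,5.72°,2.3580) → tip=(1.5077,0.1510,1.4759)
cmd 2: set κ=0.3722 → (κ,φ,ℓ)=(0.3722,5.72°,2.3580) → tip=(0.9652,0.0967,2.0667)
cmd 3: set ℓ=0.5380 → (κ,φ,ℓ)=(0.3722,5.72°,0.5380) → tip=(0.0534,0.0054,0.5344)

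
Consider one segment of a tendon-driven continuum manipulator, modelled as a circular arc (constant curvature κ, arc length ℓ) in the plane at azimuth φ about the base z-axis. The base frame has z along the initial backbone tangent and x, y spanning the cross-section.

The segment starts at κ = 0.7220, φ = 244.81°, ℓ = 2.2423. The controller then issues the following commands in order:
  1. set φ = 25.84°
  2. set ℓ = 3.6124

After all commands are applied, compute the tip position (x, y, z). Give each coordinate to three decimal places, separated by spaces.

2.320 1.123 0.704

initial: κ=0.7220, φ=244.81°, ℓ=2.2423
cmd 1: set φ=25.84° → (κ,φ,ℓ)=(0.7220,25.84°,2.2423) → tip=(1.3065,0.6327,1.3834)
cmd 2: set ℓ=3.6124 → (κ,φ,ℓ)=(0.7220,25.84°,3.6124) → tip=(2.3199,1.1235,0.7043)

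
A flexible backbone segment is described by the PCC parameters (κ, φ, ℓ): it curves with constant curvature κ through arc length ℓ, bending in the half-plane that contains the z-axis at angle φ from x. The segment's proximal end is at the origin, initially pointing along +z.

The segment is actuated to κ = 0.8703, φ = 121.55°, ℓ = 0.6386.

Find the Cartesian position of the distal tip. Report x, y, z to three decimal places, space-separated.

θ = κ·ℓ = 0.8703 × 0.6386 = 0.55577 rad
ρ = (1 − cos θ)/κ = (1 − 0.84949)/0.8703 = 0.17294
z = sin θ / κ = 0.52760/0.8703 = 0.60623
x = ρ cos φ = 0.17294 × cos(121.55°) = -0.09049
y = ρ sin φ = 0.17294 × sin(121.55°) = 0.14737

-0.090 0.147 0.606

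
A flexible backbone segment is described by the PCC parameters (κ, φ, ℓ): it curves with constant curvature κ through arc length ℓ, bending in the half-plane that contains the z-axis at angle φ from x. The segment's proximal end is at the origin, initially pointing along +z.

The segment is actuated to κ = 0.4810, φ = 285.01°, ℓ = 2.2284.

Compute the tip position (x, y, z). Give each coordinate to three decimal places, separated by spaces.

θ = κ·ℓ = 0.4810 × 2.2284 = 1.07186 rad
ρ = (1 − cos θ)/κ = (1 − 0.47849)/0.4810 = 1.08422
z = sin θ / κ = 0.87809/0.4810 = 1.82556
x = ρ cos φ = 1.08422 × cos(285.01°) = 0.28080
y = ρ sin φ = 1.08422 × sin(285.01°) = -1.04722

0.281 -1.047 1.826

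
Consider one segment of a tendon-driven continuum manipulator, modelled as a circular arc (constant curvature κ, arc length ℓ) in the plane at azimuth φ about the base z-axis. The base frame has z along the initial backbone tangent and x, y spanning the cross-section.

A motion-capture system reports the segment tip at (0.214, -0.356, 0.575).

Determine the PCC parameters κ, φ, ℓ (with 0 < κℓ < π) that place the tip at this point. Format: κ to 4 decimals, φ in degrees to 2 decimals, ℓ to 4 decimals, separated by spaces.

1.6511 301.01 0.7578

ρ = √(x²+y²) = √(0.214² + -0.356²) = 0.41537
φ = atan2(y, x) mod 360° = atan2(-0.356, 0.214) = 301.0111°
|p|² = ρ² + z² = 0.41537² + 0.575² = 0.50316
κ = 2ρ / |p|² = 2×0.41537 / 0.50316 = 1.65105
θ = 2·atan2(ρ, z) = 2·atan2(0.41537, 0.575) = 1.25118 rad
ℓ = θ/κ = 1.25118/1.65105 = 0.75781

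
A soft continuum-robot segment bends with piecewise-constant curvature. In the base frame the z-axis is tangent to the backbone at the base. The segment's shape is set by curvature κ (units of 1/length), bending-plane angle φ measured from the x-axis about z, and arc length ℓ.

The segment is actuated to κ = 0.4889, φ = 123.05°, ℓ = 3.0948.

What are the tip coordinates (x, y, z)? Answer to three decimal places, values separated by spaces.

-1.051 1.615 2.042

θ = κ·ℓ = 0.4889 × 3.0948 = 1.51305 rad
ρ = (1 − cos θ)/κ = (1 − 0.05772)/0.4889 = 1.92735
z = sin θ / κ = 0.99833/0.4889 = 2.04200
x = ρ cos φ = 1.92735 × cos(123.05°) = -1.05112
y = ρ sin φ = 1.92735 × sin(123.05°) = 1.61550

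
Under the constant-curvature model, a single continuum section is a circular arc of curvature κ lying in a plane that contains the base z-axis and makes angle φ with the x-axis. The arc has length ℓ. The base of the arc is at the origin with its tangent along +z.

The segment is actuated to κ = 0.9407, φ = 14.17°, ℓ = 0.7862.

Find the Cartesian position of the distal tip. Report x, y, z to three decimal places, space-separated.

0.269 0.068 0.716

θ = κ·ℓ = 0.9407 × 0.7862 = 0.73958 rad
ρ = (1 − cos θ)/κ = (1 − 0.73875)/0.9407 = 0.27772
z = sin θ / κ = 0.67398/0.9407 = 0.71646
x = ρ cos φ = 0.27772 × cos(14.17°) = 0.26927
y = ρ sin φ = 0.27772 × sin(14.17°) = 0.06798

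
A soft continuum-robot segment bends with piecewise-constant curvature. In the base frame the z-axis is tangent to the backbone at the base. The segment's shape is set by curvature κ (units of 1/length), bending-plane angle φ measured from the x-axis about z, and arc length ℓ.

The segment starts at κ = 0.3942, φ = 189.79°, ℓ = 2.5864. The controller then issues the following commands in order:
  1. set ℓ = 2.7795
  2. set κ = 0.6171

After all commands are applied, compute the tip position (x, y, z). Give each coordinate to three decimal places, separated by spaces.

initial: κ=0.3942, φ=189.79°, ℓ=2.5864
cmd 1: set ℓ=2.7795 → (κ,φ,ℓ)=(0.3942,189.79°,2.7795) → tip=(-1.3563,-0.2340,2.2558)
cmd 2: set κ=0.6171 → (κ,φ,ℓ)=(0.6171,189.79°,2.7795) → tip=(-1.8267,-0.3152,1.6036)

-1.827 -0.315 1.604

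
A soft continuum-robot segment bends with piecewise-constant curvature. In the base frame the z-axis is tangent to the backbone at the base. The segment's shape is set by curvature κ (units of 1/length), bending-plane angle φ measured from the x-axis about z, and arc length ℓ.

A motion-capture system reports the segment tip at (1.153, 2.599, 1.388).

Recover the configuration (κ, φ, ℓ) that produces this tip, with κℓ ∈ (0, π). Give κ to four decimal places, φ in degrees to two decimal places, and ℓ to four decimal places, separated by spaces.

ρ = √(x²+y²) = √(1.153² + 2.599²) = 2.84327
φ = atan2(y, x) mod 360° = atan2(2.599, 1.153) = 66.0764°
|p|² = ρ² + z² = 2.84327² + 1.388² = 10.01075
κ = 2ρ / |p|² = 2×2.84327 / 10.01075 = 0.56804
θ = 2·atan2(ρ, z) = 2·atan2(2.84327, 1.388) = 2.23332 rad
ℓ = θ/κ = 2.23332/0.56804 = 3.93159

0.5680 66.08 3.9316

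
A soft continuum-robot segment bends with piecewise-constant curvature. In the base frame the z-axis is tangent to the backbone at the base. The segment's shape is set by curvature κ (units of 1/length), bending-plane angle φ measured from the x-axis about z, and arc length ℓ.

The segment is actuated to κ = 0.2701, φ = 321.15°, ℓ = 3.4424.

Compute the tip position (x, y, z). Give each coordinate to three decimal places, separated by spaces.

1.159 -0.934 2.967

θ = κ·ℓ = 0.2701 × 3.4424 = 0.92979 rad
ρ = (1 − cos θ)/κ = (1 − 0.59800)/0.2701 = 1.48834
z = sin θ / κ = 0.80150/0.2701 = 2.96740
x = ρ cos φ = 1.48834 × cos(321.15°) = 1.15910
y = ρ sin φ = 1.48834 × sin(321.15°) = -0.93361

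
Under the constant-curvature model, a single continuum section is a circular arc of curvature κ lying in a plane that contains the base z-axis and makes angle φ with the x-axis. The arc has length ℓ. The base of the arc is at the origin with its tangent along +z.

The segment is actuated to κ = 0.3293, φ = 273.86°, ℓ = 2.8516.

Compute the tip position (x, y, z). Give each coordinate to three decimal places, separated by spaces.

0.084 -1.241 2.451

θ = κ·ℓ = 0.3293 × 2.8516 = 0.93903 rad
ρ = (1 − cos θ)/κ = (1 − 0.59057)/0.3293 = 1.24334
z = sin θ / κ = 0.80699/0.3293 = 2.45061
x = ρ cos φ = 1.24334 × cos(273.86°) = 0.08370
y = ρ sin φ = 1.24334 × sin(273.86°) = -1.24052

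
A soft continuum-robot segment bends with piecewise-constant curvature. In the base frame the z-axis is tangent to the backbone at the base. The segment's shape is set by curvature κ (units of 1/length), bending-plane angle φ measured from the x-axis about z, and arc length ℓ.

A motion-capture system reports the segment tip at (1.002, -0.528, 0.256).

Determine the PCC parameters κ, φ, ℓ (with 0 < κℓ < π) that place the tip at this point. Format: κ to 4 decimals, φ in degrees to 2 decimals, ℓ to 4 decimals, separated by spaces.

1.6800 332.21 1.6053

ρ = √(x²+y²) = √(1.002² + -0.528²) = 1.13260
φ = atan2(y, x) mod 360° = atan2(-0.528, 1.002) = 332.2132°
|p|² = ρ² + z² = 1.13260² + 0.256² = 1.34832
κ = 2ρ / |p|² = 2×1.13260 / 1.34832 = 1.68002
θ = 2·atan2(ρ, z) = 2·atan2(1.13260, 0.256) = 2.69701 rad
ℓ = θ/κ = 2.69701/1.68002 = 1.60535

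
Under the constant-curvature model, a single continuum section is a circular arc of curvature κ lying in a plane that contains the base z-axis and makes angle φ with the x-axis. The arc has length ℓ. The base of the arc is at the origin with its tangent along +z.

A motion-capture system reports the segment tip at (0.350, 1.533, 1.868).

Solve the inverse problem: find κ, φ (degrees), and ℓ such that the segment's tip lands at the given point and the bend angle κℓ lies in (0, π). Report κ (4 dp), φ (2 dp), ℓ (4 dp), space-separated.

ρ = √(x²+y²) = √(0.350² + 1.533²) = 1.57245
φ = atan2(y, x) mod 360° = atan2(1.533, 0.350) = 77.1392°
|p|² = ρ² + z² = 1.57245² + 1.868² = 5.96201
κ = 2ρ / |p|² = 2×1.57245 / 5.96201 = 0.52749
θ = 2·atan2(ρ, z) = 2·atan2(1.57245, 1.868) = 1.39941 rad
ℓ = θ/κ = 1.39941/0.52749 = 2.65296

0.5275 77.14 2.6530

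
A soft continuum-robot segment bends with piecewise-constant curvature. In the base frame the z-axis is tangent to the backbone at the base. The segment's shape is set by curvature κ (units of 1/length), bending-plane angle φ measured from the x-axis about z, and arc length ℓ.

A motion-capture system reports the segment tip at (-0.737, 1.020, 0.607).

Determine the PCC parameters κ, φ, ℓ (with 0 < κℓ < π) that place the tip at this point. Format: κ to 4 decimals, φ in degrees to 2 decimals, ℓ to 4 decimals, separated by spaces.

1.2893 125.85 1.7394

ρ = √(x²+y²) = √(-0.737² + 1.020²) = 1.25840
φ = atan2(y, x) mod 360° = atan2(1.020, -0.737) = 125.8500°
|p|² = ρ² + z² = 1.25840² + 0.607² = 1.95202
κ = 2ρ / |p|² = 2×1.25840 / 1.95202 = 1.28933
θ = 2·atan2(ρ, z) = 2·atan2(1.25840, 0.607) = 2.24272 rad
ℓ = θ/κ = 2.24272/1.28933 = 1.73945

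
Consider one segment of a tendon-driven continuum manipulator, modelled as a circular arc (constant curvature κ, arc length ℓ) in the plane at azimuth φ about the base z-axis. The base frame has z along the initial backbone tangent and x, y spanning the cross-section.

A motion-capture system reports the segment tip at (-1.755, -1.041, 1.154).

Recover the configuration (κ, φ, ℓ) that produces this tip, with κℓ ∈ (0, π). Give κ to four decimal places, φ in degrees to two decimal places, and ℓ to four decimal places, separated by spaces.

0.7426 210.67 2.8442

ρ = √(x²+y²) = √(-1.755² + -1.041²) = 2.04052
φ = atan2(y, x) mod 360° = atan2(-1.041, -1.755) = 210.6748°
|p|² = ρ² + z² = 2.04052² + 1.154² = 5.49542
κ = 2ρ / |p|² = 2×2.04052 / 5.49542 = 0.74262
θ = 2·atan2(ρ, z) = 2·atan2(2.04052, 1.154) = 2.11220 rad
ℓ = θ/κ = 2.11220/0.74262 = 2.84423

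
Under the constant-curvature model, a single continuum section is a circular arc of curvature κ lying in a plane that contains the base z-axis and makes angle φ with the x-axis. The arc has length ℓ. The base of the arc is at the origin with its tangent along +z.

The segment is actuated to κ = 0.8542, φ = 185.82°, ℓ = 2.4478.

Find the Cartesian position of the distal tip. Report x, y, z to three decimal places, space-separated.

-1.743 -0.178 1.016

θ = κ·ℓ = 0.8542 × 2.4478 = 2.09091 rad
ρ = (1 − cos θ)/κ = (1 − -0.49698)/0.8542 = 1.75249
z = sin θ / κ = 0.86776/0.8542 = 1.01588
x = ρ cos φ = 1.75249 × cos(185.82°) = -1.74346
y = ρ sin φ = 1.75249 × sin(185.82°) = -0.17771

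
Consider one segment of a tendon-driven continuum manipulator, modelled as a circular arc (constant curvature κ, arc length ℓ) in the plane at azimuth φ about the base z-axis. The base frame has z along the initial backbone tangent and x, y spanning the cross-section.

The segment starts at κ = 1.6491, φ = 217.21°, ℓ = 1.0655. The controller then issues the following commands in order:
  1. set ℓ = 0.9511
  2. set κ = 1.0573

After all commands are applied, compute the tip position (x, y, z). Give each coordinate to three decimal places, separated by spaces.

-0.350 -0.266 0.799

initial: κ=1.6491, φ=217.21°, ℓ=1.0655
cmd 1: set ℓ=0.9511 → (κ,φ,ℓ)=(1.6491,217.21°,0.9511) → tip=(-0.4818,-0.3659,0.6064)
cmd 2: set κ=1.0573 → (κ,φ,ℓ)=(1.0573,217.21°,0.9511) → tip=(-0.3498,-0.2656,0.7987)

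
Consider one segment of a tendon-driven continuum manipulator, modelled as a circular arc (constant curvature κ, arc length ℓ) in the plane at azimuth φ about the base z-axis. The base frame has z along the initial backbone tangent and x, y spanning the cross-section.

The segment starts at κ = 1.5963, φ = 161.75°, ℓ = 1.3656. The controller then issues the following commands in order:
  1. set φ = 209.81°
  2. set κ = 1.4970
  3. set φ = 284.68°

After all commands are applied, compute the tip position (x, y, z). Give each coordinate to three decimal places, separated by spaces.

initial: κ=1.5963, φ=161.75°, ℓ=1.3656
cmd 1: set φ=209.81° → (κ,φ,ℓ)=(1.5963,209.81°,1.3656) → tip=(-0.8545,-0.4896,0.5138)
cmd 2: set κ=1.4970 → (κ,φ,ℓ)=(1.4970,209.81°,1.3656) → tip=(-0.8439,-0.4835,0.5945)
cmd 3: set φ=284.68° → (κ,φ,ℓ)=(1.4970,284.68°,1.3656) → tip=(0.2465,-0.9409,0.5945)

0.246 -0.941 0.595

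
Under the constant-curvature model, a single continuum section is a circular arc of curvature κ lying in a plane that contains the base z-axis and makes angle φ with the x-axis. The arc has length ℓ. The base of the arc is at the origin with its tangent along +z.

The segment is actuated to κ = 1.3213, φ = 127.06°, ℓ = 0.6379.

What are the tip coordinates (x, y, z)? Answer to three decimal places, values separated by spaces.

-0.153 0.202 0.565

θ = κ·ℓ = 1.3213 × 0.6379 = 0.84286 rad
ρ = (1 − cos θ)/κ = (1 − 0.66533)/1.3213 = 0.25329
z = sin θ / κ = 0.74655/1.3213 = 0.56501
x = ρ cos φ = 0.25329 × cos(127.06°) = -0.15264
y = ρ sin φ = 0.25329 × sin(127.06°) = 0.20212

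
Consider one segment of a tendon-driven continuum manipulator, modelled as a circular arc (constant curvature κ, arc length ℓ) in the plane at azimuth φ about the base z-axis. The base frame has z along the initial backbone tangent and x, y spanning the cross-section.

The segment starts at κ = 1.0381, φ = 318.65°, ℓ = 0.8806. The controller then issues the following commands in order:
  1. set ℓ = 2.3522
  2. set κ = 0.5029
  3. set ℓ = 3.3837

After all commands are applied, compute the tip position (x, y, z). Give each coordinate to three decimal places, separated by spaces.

initial: κ=1.0381, φ=318.65°, ℓ=0.8806
cmd 1: set ℓ=2.3522 → (κ,φ,ℓ)=(1.0381,318.65°,2.3522) → tip=(1.2763,-1.1233,0.6204)
cmd 2: set κ=0.5029 → (κ,φ,ℓ)=(0.5029,318.65°,2.3522) → tip=(0.9281,-0.8168,1.8408)
cmd 3: set ℓ=3.3837 → (κ,φ,ℓ)=(0.5029,318.65°,3.3837) → tip=(1.6875,-1.4851,1.9715)

1.688 -1.485 1.971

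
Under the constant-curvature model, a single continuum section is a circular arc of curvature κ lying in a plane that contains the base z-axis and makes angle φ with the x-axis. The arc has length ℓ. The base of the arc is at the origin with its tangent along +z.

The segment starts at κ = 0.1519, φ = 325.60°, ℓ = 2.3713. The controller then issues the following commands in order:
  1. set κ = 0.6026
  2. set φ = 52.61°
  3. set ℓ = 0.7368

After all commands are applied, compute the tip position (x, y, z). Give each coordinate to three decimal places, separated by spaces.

0.098 0.128 0.713

initial: κ=0.1519, φ=325.60°, ℓ=2.3713
cmd 1: set κ=0.6026 → (κ,φ,ℓ)=(0.6026,325.60°,2.3713) → tip=(1.1757,-0.8050,1.6428)
cmd 2: set φ=52.61° → (κ,φ,ℓ)=(0.6026,52.61°,2.3713) → tip=(0.8652,1.1321,1.6428)
cmd 3: set ℓ=0.7368 → (κ,φ,ℓ)=(0.6026,52.61°,0.7368) → tip=(0.0977,0.1278,0.7128)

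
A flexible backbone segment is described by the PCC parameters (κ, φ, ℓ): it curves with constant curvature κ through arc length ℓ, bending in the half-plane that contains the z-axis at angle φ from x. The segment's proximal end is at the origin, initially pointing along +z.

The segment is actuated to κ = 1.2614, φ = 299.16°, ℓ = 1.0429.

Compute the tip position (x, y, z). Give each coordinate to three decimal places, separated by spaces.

θ = κ·ℓ = 1.2614 × 1.0429 = 1.31551 rad
ρ = (1 − cos θ)/κ = (1 − 0.25252)/1.2614 = 0.59258
z = sin θ / κ = 0.96759/1.2614 = 0.76708
x = ρ cos φ = 0.59258 × cos(299.16°) = 0.28874
y = ρ sin φ = 0.59258 × sin(299.16°) = -0.51748

0.289 -0.517 0.767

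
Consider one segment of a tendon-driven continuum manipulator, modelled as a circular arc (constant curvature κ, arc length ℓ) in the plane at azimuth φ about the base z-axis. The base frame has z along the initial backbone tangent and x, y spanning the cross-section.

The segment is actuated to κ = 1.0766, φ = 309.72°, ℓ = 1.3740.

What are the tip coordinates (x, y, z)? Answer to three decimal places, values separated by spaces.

0.539 -0.649 0.925

θ = κ·ℓ = 1.0766 × 1.3740 = 1.47925 rad
ρ = (1 − cos θ)/κ = (1 − 0.09142)/1.0766 = 0.84393
z = sin θ / κ = 0.99581/1.0766 = 0.92496
x = ρ cos φ = 0.84393 × cos(309.72°) = 0.53930
y = ρ sin φ = 0.84393 × sin(309.72°) = -0.64913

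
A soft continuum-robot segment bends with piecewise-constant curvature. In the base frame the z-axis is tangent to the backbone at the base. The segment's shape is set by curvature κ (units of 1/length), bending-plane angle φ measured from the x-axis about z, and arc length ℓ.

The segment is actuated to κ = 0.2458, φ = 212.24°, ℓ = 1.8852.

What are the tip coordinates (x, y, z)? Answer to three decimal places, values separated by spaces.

-0.363 -0.229 1.818

θ = κ·ℓ = 0.2458 × 1.8852 = 0.46338 rad
ρ = (1 − cos θ)/κ = (1 − 0.89455)/0.2458 = 0.42902
z = sin θ / κ = 0.44698/0.2458 = 1.81845
x = ρ cos φ = 0.42902 × cos(212.24°) = -0.36288
y = ρ sin φ = 0.42902 × sin(212.24°) = -0.22887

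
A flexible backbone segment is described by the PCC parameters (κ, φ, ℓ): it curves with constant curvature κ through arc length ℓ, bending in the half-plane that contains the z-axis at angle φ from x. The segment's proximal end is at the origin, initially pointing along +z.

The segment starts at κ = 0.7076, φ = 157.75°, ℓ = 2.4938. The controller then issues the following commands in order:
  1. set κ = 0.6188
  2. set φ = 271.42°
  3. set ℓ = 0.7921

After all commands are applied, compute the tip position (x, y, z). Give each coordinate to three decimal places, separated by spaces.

initial: κ=0.7076, φ=157.75°, ℓ=2.4938
cmd 1: set κ=0.6188 → (κ,φ,ℓ)=(0.6188,157.75°,2.4938) → tip=(-1.4544,0.5950,1.6154)
cmd 2: set φ=271.42° → (κ,φ,ℓ)=(0.6188,271.42°,2.4938) → tip=(0.0389,-1.5709,1.6154)
cmd 3: set ℓ=0.7921 → (κ,φ,ℓ)=(0.6188,271.42°,0.7921) → tip=(0.0047,-0.1902,0.7608)

0.005 -0.190 0.761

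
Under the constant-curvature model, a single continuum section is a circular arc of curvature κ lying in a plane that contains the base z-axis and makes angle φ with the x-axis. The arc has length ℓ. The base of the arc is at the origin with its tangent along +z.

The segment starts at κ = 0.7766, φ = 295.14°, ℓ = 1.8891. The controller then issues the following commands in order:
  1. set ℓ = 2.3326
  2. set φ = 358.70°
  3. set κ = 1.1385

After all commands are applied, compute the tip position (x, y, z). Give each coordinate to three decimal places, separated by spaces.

1.655 -0.038 0.410

initial: κ=0.7766, φ=295.14°, ℓ=1.8891
cmd 1: set ℓ=2.3326 → (κ,φ,ℓ)=(0.7766,295.14°,2.3326) → tip=(0.6774,-1.4436,1.2505)
cmd 2: set φ=358.70° → (κ,φ,ℓ)=(0.7766,358.70°,2.3326) → tip=(1.5942,-0.0362,1.2505)
cmd 3: set κ=1.1385 → (κ,φ,ℓ)=(1.1385,358.70°,2.3326) → tip=(1.6546,-0.0375,0.4102)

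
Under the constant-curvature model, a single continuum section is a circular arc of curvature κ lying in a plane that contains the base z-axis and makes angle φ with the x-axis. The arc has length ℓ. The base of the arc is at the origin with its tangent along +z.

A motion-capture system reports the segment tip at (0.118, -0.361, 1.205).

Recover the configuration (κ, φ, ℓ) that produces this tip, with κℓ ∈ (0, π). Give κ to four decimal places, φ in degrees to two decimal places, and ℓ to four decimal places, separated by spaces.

0.4759 288.10 1.2833

ρ = √(x²+y²) = √(0.118² + -0.361²) = 0.37980
φ = atan2(y, x) mod 360° = atan2(-0.361, 0.118) = 288.1010°
|p|² = ρ² + z² = 0.37980² + 1.205² = 1.59627
κ = 2ρ / |p|² = 2×0.37980 / 1.59627 = 0.47585
θ = 2·atan2(ρ, z) = 2·atan2(0.37980, 1.205) = 0.61066 rad
ℓ = θ/κ = 0.61066/0.47585 = 1.28328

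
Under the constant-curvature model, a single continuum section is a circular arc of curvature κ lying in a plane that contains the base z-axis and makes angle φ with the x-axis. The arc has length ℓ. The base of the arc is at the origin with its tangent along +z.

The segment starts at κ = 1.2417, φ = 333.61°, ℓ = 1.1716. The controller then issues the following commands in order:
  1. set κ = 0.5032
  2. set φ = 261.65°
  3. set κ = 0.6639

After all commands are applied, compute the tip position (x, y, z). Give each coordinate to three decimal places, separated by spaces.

initial: κ=1.2417, φ=333.61°, ℓ=1.1716
cmd 1: set κ=0.5032 → (κ,φ,ℓ)=(0.5032,333.61°,1.1716) → tip=(0.3005,-0.1491,1.1049)
cmd 2: set φ=261.65° → (κ,φ,ℓ)=(0.5032,261.65°,1.1716) → tip=(-0.0487,-0.3319,1.1049)
cmd 3: set κ=0.6639 → (κ,φ,ℓ)=(0.6639,261.65°,1.1716) → tip=(-0.0629,-0.4285,1.0570)

-0.063 -0.429 1.057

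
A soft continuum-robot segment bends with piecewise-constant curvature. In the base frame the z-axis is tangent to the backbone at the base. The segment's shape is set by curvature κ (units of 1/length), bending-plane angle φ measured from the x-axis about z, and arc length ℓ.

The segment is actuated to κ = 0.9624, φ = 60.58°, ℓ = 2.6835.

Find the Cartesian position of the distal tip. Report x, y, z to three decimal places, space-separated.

θ = κ·ℓ = 0.9624 × 2.6835 = 2.58260 rad
ρ = (1 − cos θ)/κ = (1 − -0.84779)/0.9624 = 1.91998
z = sin θ / κ = 0.53033/0.9624 = 0.55105
x = ρ cos φ = 1.91998 × cos(60.58°) = 0.94311
y = ρ sin φ = 1.91998 × sin(60.58°) = 1.67239

0.943 1.672 0.551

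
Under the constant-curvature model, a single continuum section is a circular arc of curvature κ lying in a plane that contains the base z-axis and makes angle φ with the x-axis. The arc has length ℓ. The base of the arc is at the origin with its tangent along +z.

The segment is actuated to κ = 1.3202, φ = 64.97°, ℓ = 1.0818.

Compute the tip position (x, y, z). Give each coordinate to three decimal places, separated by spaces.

θ = κ·ℓ = 1.3202 × 1.0818 = 1.42819 rad
ρ = (1 − cos θ)/κ = (1 − 0.14212)/1.3202 = 0.64981
z = sin θ / κ = 0.98985/1.3202 = 0.74977
x = ρ cos φ = 0.64981 × cos(64.97°) = 0.27493
y = ρ sin φ = 0.64981 × sin(64.97°) = 0.58878

0.275 0.589 0.750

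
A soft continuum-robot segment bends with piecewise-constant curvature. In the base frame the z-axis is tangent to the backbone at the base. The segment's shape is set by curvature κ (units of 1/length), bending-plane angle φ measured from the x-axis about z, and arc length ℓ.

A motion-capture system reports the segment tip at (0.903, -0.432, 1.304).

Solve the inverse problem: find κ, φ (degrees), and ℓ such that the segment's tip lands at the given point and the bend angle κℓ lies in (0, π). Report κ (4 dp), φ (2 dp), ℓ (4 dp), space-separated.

ρ = √(x²+y²) = √(0.903² + -0.432²) = 1.00102
φ = atan2(y, x) mod 360° = atan2(-0.432, 0.903) = 334.4333°
|p|² = ρ² + z² = 1.00102² + 1.304² = 2.70245
κ = 2ρ / |p|² = 2×1.00102 / 2.70245 = 0.74082
θ = 2·atan2(ρ, z) = 2·atan2(1.00102, 1.304) = 1.30940 rad
ℓ = θ/κ = 1.30940/0.74082 = 1.76750

0.7408 334.43 1.7675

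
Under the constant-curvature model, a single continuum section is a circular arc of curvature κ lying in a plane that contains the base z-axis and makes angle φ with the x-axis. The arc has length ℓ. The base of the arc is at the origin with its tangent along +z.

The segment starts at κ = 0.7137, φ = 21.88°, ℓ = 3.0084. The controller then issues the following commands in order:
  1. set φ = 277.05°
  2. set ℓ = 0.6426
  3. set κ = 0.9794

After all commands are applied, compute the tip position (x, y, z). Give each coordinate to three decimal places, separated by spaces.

0.024 -0.194 0.601

initial: κ=0.7137, φ=21.88°, ℓ=3.0084
cmd 1: set φ=277.05° → (κ,φ,ℓ)=(0.7137,277.05°,3.0084) → tip=(0.2657,-2.1483,1.1748)
cmd 2: set ℓ=0.6426 → (κ,φ,ℓ)=(0.7137,277.05°,0.6426) → tip=(0.0178,-0.1437,0.6203)
cmd 3: set κ=0.9794 → (κ,φ,ℓ)=(0.9794,277.05°,0.6426) → tip=(0.0240,-0.1941,0.6010)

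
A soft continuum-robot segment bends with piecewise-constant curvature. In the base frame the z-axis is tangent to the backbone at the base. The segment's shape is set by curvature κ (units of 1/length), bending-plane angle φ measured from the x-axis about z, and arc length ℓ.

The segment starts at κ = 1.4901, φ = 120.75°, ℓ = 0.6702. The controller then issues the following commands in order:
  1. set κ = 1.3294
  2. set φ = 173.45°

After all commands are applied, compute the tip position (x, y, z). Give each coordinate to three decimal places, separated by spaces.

initial: κ=1.4901, φ=120.75°, ℓ=0.6702
cmd 1: set κ=1.3294 → (κ,φ,ℓ)=(1.3294,120.75°,0.6702) → tip=(-0.1428,0.2401,0.5850)
cmd 2: set φ=173.45° → (κ,φ,ℓ)=(1.3294,173.45°,0.6702) → tip=(-0.2775,0.0319,0.5850)

-0.278 0.032 0.585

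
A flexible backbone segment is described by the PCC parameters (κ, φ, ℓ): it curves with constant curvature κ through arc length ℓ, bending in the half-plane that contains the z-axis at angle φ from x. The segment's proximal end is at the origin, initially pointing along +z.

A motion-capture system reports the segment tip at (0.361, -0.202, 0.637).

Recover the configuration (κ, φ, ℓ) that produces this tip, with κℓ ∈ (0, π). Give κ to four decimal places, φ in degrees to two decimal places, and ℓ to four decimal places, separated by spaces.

1.4341 330.77 0.8032

ρ = √(x²+y²) = √(0.361² + -0.202²) = 0.41367
φ = atan2(y, x) mod 360° = atan2(-0.202, 0.361) = 330.7705°
|p|² = ρ² + z² = 0.41367² + 0.637² = 0.57689
κ = 2ρ / |p|² = 2×0.41367 / 0.57689 = 1.43414
θ = 2·atan2(ρ, z) = 2·atan2(0.41367, 0.637) = 1.15192 rad
ℓ = θ/κ = 1.15192/1.43414 = 0.80321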